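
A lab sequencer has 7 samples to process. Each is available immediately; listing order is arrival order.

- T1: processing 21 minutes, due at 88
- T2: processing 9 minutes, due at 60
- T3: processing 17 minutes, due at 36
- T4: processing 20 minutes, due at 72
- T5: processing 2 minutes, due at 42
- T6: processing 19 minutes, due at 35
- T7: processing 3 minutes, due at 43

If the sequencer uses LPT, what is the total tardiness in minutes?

187

LPT (decreasing processing time): T1 T4 T6 T3 T2 T7 T5.
T1: 0→21, due 88, tardiness 0
T4: 21→41, due 72, tardiness 0
T6: 41→60, due 35, tardiness 25
T3: 60→77, due 36, tardiness 41
T2: 77→86, due 60, tardiness 26
T7: 86→89, due 43, tardiness 46
T5: 89→91, due 42, tardiness 49
Sum = 0+0+25+41+26+46+49 = 187.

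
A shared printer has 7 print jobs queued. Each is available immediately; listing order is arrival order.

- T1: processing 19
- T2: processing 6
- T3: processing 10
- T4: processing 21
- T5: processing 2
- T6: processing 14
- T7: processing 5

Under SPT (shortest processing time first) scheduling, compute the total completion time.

215

SPT (increasing processing time): T5 T7 T2 T3 T6 T1 T4.
T5: 0→2
T7: 2→7
T2: 7→13
T3: 13→23
T6: 23→37
T1: 37→56
T4: 56→77
Sum = 2+7+13+23+37+56+77 = 215.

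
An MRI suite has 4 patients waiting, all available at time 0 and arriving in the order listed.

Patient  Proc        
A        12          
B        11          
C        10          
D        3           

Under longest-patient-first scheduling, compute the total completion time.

104

LPT (decreasing processing time): A B C D.
A: 0→12
B: 12→23
C: 23→33
D: 33→36
Sum = 12+23+33+36 = 104.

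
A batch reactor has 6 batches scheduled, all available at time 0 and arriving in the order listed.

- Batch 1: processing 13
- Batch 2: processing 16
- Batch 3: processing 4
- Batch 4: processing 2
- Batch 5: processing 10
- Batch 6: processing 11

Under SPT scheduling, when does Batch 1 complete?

40

SPT (increasing processing time): Batch 4 Batch 3 Batch 5 Batch 6 Batch 1 Batch 2.
Batch 4: 0→2
Batch 3: 2→6
Batch 5: 6→16
Batch 6: 16→27
Batch 1: 27→40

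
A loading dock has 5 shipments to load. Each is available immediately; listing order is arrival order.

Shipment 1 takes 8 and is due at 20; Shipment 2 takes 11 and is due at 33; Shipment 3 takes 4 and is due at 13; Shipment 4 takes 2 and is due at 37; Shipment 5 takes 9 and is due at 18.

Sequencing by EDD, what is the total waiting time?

EDD (increasing due date): Shipment 3 Shipment 5 Shipment 1 Shipment 2 Shipment 4.
Shipment 3: waits 0, runs 0→4
Shipment 5: waits 4, runs 4→13
Shipment 1: waits 13, runs 13→21
Shipment 2: waits 21, runs 21→32
Shipment 4: waits 32, runs 32→34
Sum = 0+4+13+21+32 = 70.

70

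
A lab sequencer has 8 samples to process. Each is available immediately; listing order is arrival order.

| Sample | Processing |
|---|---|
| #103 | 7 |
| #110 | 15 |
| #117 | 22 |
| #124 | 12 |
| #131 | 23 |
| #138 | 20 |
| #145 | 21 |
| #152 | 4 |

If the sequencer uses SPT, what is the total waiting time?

SPT (increasing processing time): #152 #103 #124 #110 #138 #145 #117 #131.
#152: waits 0, runs 0→4
#103: waits 4, runs 4→11
#124: waits 11, runs 11→23
#110: waits 23, runs 23→38
#138: waits 38, runs 38→58
#145: waits 58, runs 58→79
#117: waits 79, runs 79→101
#131: waits 101, runs 101→124
Sum = 0+4+11+23+38+58+79+101 = 314.

314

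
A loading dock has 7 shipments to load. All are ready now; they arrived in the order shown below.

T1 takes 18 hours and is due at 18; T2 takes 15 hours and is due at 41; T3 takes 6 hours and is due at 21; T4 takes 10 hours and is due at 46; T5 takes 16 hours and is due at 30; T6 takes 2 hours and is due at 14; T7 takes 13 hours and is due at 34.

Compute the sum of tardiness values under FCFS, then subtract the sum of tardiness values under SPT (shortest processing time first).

FIFO (arrival order): T1 T2 T3 T4 T5 T6 T7.
T1: 0→18, due 18, tardiness 0
T2: 18→33, due 41, tardiness 0
T3: 33→39, due 21, tardiness 18
T4: 39→49, due 46, tardiness 3
T5: 49→65, due 30, tardiness 35
T6: 65→67, due 14, tardiness 53
T7: 67→80, due 34, tardiness 46
Sum = 0+0+18+3+35+53+46 = 155.
SPT (increasing processing time): T6 T3 T4 T7 T2 T5 T1.
T6: 0→2, due 14, tardiness 0
T3: 2→8, due 21, tardiness 0
T4: 8→18, due 46, tardiness 0
T7: 18→31, due 34, tardiness 0
T2: 31→46, due 41, tardiness 5
T5: 46→62, due 30, tardiness 32
T1: 62→80, due 18, tardiness 62
Sum = 0+0+0+0+5+32+62 = 99.
Difference = 155 − 99 = 56.

56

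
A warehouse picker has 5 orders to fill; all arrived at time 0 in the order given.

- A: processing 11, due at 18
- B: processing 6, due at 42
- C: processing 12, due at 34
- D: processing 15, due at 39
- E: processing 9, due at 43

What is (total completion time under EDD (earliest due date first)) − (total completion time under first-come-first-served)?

EDD (increasing due date): A C D B E.
A: 0→11
C: 11→23
D: 23→38
B: 38→44
E: 44→53
Sum = 11+23+38+44+53 = 169.
FIFO (arrival order): A B C D E.
A: 0→11
B: 11→17
C: 17→29
D: 29→44
E: 44→53
Sum = 11+17+29+44+53 = 154.
Difference = 169 − 154 = 15.

15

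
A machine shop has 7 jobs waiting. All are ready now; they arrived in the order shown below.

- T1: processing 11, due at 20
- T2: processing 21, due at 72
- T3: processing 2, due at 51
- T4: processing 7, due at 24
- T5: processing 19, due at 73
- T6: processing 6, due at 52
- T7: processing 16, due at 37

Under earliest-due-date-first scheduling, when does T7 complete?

34

EDD (increasing due date): T1 T4 T7 T3 T6 T2 T5.
T1: 0→11
T4: 11→18
T7: 18→34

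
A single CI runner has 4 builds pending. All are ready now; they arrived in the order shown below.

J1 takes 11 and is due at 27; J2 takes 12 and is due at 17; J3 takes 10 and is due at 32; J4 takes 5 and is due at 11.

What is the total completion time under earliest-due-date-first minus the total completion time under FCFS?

-17

EDD (increasing due date): J4 J2 J1 J3.
J4: 0→5
J2: 5→17
J1: 17→28
J3: 28→38
Sum = 5+17+28+38 = 88.
FIFO (arrival order): J1 J2 J3 J4.
J1: 0→11
J2: 11→23
J3: 23→33
J4: 33→38
Sum = 11+23+33+38 = 105.
Difference = 88 − 105 = -17.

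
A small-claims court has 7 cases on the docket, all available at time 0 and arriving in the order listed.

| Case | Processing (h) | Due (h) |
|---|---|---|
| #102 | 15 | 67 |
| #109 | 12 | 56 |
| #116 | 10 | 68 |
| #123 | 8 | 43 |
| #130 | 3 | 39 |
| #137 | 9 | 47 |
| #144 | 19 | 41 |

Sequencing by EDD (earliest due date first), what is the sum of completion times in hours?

287

EDD (increasing due date): #130 #144 #123 #137 #109 #102 #116.
#130: 0→3
#144: 3→22
#123: 22→30
#137: 30→39
#109: 39→51
#102: 51→66
#116: 66→76
Sum = 3+22+30+39+51+66+76 = 287.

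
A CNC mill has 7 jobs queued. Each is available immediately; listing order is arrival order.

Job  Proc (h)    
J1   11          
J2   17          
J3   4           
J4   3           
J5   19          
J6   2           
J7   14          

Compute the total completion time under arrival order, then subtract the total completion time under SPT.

FIFO (arrival order): J1 J2 J3 J4 J5 J6 J7.
J1: 0→11
J2: 11→28
J3: 28→32
J4: 32→35
J5: 35→54
J6: 54→56
J7: 56→70
Sum = 11+28+32+35+54+56+70 = 286.
SPT (increasing processing time): J6 J4 J3 J1 J7 J2 J5.
J6: 0→2
J4: 2→5
J3: 5→9
J1: 9→20
J7: 20→34
J2: 34→51
J5: 51→70
Sum = 2+5+9+20+34+51+70 = 191.
Difference = 286 − 191 = 95.

95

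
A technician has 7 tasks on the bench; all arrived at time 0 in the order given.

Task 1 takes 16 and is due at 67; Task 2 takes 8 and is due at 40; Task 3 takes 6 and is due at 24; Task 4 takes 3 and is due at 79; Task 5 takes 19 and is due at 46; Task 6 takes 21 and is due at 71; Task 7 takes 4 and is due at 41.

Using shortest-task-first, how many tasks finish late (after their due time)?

SPT (increasing processing time): Task 4 Task 7 Task 3 Task 2 Task 1 Task 5 Task 6.
Task 4: 0→3, due 79, tardiness 0
Task 7: 3→7, due 41, tardiness 0
Task 3: 7→13, due 24, tardiness 0
Task 2: 13→21, due 40, tardiness 0
Task 1: 21→37, due 67, tardiness 0
Task 5: 37→56, due 46, tardiness 10
Task 6: 56→77, due 71, tardiness 6
Late tasks: 2.

2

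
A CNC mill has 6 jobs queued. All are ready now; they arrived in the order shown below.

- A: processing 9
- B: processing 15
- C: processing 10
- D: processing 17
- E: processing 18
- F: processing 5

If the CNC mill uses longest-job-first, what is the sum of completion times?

LPT (decreasing processing time): E D B C A F.
E: 0→18
D: 18→35
B: 35→50
C: 50→60
A: 60→69
F: 69→74
Sum = 18+35+50+60+69+74 = 306.

306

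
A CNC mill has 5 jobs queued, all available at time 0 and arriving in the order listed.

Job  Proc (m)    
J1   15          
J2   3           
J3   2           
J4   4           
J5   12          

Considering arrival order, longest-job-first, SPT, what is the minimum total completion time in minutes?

73

FIFO (arrival order): J1 J2 J3 J4 J5.
J1: 0→15
J2: 15→18
J3: 18→20
J4: 20→24
J5: 24→36
Sum = 15+18+20+24+36 = 113.
LPT (decreasing processing time): J1 J5 J4 J2 J3.
J1: 0→15
J5: 15→27
J4: 27→31
J2: 31→34
J3: 34→36
Sum = 15+27+31+34+36 = 143.
SPT (increasing processing time): J3 J2 J4 J5 J1.
J3: 0→2
J2: 2→5
J4: 5→9
J5: 9→21
J1: 21→36
Sum = 2+5+9+21+36 = 73.
FIFO 113, LPT 143, SPT 73 → minimum 73.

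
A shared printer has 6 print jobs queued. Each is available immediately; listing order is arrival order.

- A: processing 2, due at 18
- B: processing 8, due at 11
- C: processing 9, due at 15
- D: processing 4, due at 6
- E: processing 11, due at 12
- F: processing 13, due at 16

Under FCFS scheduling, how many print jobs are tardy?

FIFO (arrival order): A B C D E F.
A: 0→2, due 18, tardiness 0
B: 2→10, due 11, tardiness 0
C: 10→19, due 15, tardiness 4
D: 19→23, due 6, tardiness 17
E: 23→34, due 12, tardiness 22
F: 34→47, due 16, tardiness 31
Late print jobs: 4.

4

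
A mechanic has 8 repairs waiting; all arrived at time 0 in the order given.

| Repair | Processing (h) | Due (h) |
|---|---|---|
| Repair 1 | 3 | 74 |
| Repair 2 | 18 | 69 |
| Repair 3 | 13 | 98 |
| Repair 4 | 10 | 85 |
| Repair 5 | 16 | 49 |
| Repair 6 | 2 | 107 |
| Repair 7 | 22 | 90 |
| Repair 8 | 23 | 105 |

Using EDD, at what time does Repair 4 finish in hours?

EDD (increasing due date): Repair 5 Repair 2 Repair 1 Repair 4 Repair 7 Repair 3 Repair 8 Repair 6.
Repair 5: 0→16
Repair 2: 16→34
Repair 1: 34→37
Repair 4: 37→47

47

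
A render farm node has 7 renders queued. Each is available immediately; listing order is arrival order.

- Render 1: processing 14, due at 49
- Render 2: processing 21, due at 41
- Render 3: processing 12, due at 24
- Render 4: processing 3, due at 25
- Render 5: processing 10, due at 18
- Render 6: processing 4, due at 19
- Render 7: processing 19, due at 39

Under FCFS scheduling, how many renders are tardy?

5

FIFO (arrival order): Render 1 Render 2 Render 3 Render 4 Render 5 Render 6 Render 7.
Render 1: 0→14, due 49, tardiness 0
Render 2: 14→35, due 41, tardiness 0
Render 3: 35→47, due 24, tardiness 23
Render 4: 47→50, due 25, tardiness 25
Render 5: 50→60, due 18, tardiness 42
Render 6: 60→64, due 19, tardiness 45
Render 7: 64→83, due 39, tardiness 44
Late renders: 5.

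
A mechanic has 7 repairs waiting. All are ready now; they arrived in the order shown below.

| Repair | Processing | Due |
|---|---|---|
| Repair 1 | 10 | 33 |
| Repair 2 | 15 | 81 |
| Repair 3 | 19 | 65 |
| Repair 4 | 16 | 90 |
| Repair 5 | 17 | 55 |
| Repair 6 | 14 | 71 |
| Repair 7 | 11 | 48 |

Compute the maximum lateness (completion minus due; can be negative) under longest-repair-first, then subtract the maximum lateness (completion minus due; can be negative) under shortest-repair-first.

LPT (decreasing processing time): Repair 3 Repair 5 Repair 4 Repair 2 Repair 6 Repair 7 Repair 1.
Repair 3: 0→19, due 65, lateness -46
Repair 5: 19→36, due 55, lateness -19
Repair 4: 36→52, due 90, lateness -38
Repair 2: 52→67, due 81, lateness -14
Repair 6: 67→81, due 71, lateness 10
Repair 7: 81→92, due 48, lateness 44
Repair 1: 92→102, due 33, lateness 69
Maximum = 69.
SPT (increasing processing time): Repair 1 Repair 7 Repair 6 Repair 2 Repair 4 Repair 5 Repair 3.
Repair 1: 0→10, due 33, lateness -23
Repair 7: 10→21, due 48, lateness -27
Repair 6: 21→35, due 71, lateness -36
Repair 2: 35→50, due 81, lateness -31
Repair 4: 50→66, due 90, lateness -24
Repair 5: 66→83, due 55, lateness 28
Repair 3: 83→102, due 65, lateness 37
Maximum = 37.
Difference = 69 − 37 = 32.

32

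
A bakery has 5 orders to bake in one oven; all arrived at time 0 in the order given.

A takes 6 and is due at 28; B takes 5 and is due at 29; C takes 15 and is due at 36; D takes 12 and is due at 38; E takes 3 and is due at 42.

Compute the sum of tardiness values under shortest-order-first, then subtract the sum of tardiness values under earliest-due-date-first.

5

SPT (increasing processing time): E B A D C.
E: 0→3, due 42, tardiness 0
B: 3→8, due 29, tardiness 0
A: 8→14, due 28, tardiness 0
D: 14→26, due 38, tardiness 0
C: 26→41, due 36, tardiness 5
Sum = 0+0+0+0+5 = 5.
EDD (increasing due date): A B C D E.
A: 0→6, due 28, tardiness 0
B: 6→11, due 29, tardiness 0
C: 11→26, due 36, tardiness 0
D: 26→38, due 38, tardiness 0
E: 38→41, due 42, tardiness 0
Sum = 0+0+0+0+0 = 0.
Difference = 5 − 0 = 5.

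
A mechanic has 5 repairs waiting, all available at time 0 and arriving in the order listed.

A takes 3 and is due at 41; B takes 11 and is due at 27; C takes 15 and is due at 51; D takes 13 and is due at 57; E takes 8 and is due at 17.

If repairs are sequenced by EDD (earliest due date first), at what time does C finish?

37

EDD (increasing due date): E B A C D.
E: 0→8
B: 8→19
A: 19→22
C: 22→37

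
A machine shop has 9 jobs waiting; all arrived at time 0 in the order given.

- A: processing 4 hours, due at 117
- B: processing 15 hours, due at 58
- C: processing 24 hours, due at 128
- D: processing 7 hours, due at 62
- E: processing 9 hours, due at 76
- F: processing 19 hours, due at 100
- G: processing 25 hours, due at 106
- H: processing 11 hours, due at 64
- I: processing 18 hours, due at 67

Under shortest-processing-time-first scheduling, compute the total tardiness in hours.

26

SPT (increasing processing time): A D E H B I F C G.
A: 0→4, due 117, tardiness 0
D: 4→11, due 62, tardiness 0
E: 11→20, due 76, tardiness 0
H: 20→31, due 64, tardiness 0
B: 31→46, due 58, tardiness 0
I: 46→64, due 67, tardiness 0
F: 64→83, due 100, tardiness 0
C: 83→107, due 128, tardiness 0
G: 107→132, due 106, tardiness 26
Sum = 0+0+0+0+0+0+0+0+26 = 26.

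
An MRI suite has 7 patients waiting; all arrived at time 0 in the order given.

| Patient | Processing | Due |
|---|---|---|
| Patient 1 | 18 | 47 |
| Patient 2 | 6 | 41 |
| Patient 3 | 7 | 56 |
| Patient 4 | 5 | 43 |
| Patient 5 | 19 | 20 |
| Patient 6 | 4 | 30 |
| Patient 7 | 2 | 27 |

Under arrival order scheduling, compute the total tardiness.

FIFO (arrival order): Patient 1 Patient 2 Patient 3 Patient 4 Patient 5 Patient 6 Patient 7.
Patient 1: 0→18, due 47, tardiness 0
Patient 2: 18→24, due 41, tardiness 0
Patient 3: 24→31, due 56, tardiness 0
Patient 4: 31→36, due 43, tardiness 0
Patient 5: 36→55, due 20, tardiness 35
Patient 6: 55→59, due 30, tardiness 29
Patient 7: 59→61, due 27, tardiness 34
Sum = 0+0+0+0+35+29+34 = 98.

98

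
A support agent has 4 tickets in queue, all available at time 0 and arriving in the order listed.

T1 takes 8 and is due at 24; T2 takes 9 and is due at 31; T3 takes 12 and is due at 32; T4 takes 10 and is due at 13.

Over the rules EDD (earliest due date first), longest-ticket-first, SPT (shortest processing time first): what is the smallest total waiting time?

52

EDD (increasing due date): T4 T1 T2 T3.
T4: waits 0, runs 0→10
T1: waits 10, runs 10→18
T2: waits 18, runs 18→27
T3: waits 27, runs 27→39
Sum = 0+10+18+27 = 55.
LPT (decreasing processing time): T3 T4 T2 T1.
T3: waits 0, runs 0→12
T4: waits 12, runs 12→22
T2: waits 22, runs 22→31
T1: waits 31, runs 31→39
Sum = 0+12+22+31 = 65.
SPT (increasing processing time): T1 T2 T4 T3.
T1: waits 0, runs 0→8
T2: waits 8, runs 8→17
T4: waits 17, runs 17→27
T3: waits 27, runs 27→39
Sum = 0+8+17+27 = 52.
EDD 55, LPT 65, SPT 52 → minimum 52.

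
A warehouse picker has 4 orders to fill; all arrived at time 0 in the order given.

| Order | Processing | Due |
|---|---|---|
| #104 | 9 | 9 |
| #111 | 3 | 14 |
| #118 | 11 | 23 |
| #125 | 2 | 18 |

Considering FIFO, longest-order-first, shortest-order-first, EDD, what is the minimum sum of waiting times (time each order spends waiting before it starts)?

FIFO (arrival order): #104 #111 #118 #125.
#104: waits 0, runs 0→9
#111: waits 9, runs 9→12
#118: waits 12, runs 12→23
#125: waits 23, runs 23→25
Sum = 0+9+12+23 = 44.
LPT (decreasing processing time): #118 #104 #111 #125.
#118: waits 0, runs 0→11
#104: waits 11, runs 11→20
#111: waits 20, runs 20→23
#125: waits 23, runs 23→25
Sum = 0+11+20+23 = 54.
SPT (increasing processing time): #125 #111 #104 #118.
#125: waits 0, runs 0→2
#111: waits 2, runs 2→5
#104: waits 5, runs 5→14
#118: waits 14, runs 14→25
Sum = 0+2+5+14 = 21.
EDD (increasing due date): #104 #111 #125 #118.
#104: waits 0, runs 0→9
#111: waits 9, runs 9→12
#125: waits 12, runs 12→14
#118: waits 14, runs 14→25
Sum = 0+9+12+14 = 35.
FIFO 44, LPT 54, SPT 21, EDD 35 → minimum 21.

21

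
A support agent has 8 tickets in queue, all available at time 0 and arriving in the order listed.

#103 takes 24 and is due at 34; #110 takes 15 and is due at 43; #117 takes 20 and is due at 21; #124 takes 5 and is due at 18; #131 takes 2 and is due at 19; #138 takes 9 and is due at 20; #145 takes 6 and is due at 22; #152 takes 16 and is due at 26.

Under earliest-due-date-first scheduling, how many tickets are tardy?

EDD (increasing due date): #124 #131 #138 #117 #145 #152 #103 #110.
#124: 0→5, due 18, tardiness 0
#131: 5→7, due 19, tardiness 0
#138: 7→16, due 20, tardiness 0
#117: 16→36, due 21, tardiness 15
#145: 36→42, due 22, tardiness 20
#152: 42→58, due 26, tardiness 32
#103: 58→82, due 34, tardiness 48
#110: 82→97, due 43, tardiness 54
Late tickets: 5.

5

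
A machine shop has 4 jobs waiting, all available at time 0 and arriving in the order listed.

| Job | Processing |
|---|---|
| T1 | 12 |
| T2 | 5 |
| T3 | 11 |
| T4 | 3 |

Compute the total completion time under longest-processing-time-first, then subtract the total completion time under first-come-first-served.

LPT (decreasing processing time): T1 T3 T2 T4.
T1: 0→12
T3: 12→23
T2: 23→28
T4: 28→31
Sum = 12+23+28+31 = 94.
FIFO (arrival order): T1 T2 T3 T4.
T1: 0→12
T2: 12→17
T3: 17→28
T4: 28→31
Sum = 12+17+28+31 = 88.
Difference = 94 − 88 = 6.

6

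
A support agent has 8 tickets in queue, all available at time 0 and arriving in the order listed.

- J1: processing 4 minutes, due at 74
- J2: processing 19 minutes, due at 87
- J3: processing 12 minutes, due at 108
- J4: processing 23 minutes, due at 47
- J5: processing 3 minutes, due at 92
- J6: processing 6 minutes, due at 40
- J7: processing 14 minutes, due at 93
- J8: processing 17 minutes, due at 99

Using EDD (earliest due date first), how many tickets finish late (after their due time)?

EDD (increasing due date): J6 J4 J1 J2 J5 J7 J8 J3.
J6: 0→6, due 40, tardiness 0
J4: 6→29, due 47, tardiness 0
J1: 29→33, due 74, tardiness 0
J2: 33→52, due 87, tardiness 0
J5: 52→55, due 92, tardiness 0
J7: 55→69, due 93, tardiness 0
J8: 69→86, due 99, tardiness 0
J3: 86→98, due 108, tardiness 0
Late tickets: 0.

0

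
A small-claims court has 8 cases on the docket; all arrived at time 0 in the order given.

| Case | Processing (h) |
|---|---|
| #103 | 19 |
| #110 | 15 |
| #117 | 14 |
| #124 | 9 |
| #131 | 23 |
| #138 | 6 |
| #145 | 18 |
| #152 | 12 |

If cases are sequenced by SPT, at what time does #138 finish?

6

SPT (increasing processing time): #138 #124 #152 #117 #110 #145 #103 #131.
#138: 0→6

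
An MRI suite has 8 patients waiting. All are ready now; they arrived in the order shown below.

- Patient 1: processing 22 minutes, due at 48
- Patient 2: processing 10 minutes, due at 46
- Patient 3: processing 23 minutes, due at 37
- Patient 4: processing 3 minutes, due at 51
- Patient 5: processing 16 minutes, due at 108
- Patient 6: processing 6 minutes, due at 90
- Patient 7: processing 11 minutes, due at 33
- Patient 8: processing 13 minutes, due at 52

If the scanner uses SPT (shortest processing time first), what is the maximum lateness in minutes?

SPT (increasing processing time): Patient 4 Patient 6 Patient 2 Patient 7 Patient 8 Patient 5 Patient 1 Patient 3.
Patient 4: 0→3, due 51, lateness -48
Patient 6: 3→9, due 90, lateness -81
Patient 2: 9→19, due 46, lateness -27
Patient 7: 19→30, due 33, lateness -3
Patient 8: 30→43, due 52, lateness -9
Patient 5: 43→59, due 108, lateness -49
Patient 1: 59→81, due 48, lateness 33
Patient 3: 81→104, due 37, lateness 67
Maximum = 67.

67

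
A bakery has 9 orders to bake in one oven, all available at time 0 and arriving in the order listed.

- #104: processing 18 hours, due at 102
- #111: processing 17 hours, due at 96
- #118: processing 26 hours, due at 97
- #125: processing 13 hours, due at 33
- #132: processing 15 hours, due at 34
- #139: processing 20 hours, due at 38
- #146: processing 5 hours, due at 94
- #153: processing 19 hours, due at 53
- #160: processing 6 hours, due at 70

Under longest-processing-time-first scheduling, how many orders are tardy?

LPT (decreasing processing time): #118 #139 #153 #104 #111 #132 #125 #160 #146.
#118: 0→26, due 97, tardiness 0
#139: 26→46, due 38, tardiness 8
#153: 46→65, due 53, tardiness 12
#104: 65→83, due 102, tardiness 0
#111: 83→100, due 96, tardiness 4
#132: 100→115, due 34, tardiness 81
#125: 115→128, due 33, tardiness 95
#160: 128→134, due 70, tardiness 64
#146: 134→139, due 94, tardiness 45
Late orders: 7.

7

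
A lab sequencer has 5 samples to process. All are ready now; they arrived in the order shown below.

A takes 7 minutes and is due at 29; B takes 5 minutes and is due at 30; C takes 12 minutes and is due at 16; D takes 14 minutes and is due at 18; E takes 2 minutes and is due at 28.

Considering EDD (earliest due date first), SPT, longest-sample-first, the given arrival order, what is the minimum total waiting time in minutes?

EDD (increasing due date): C D E A B.
C: waits 0, runs 0→12
D: waits 12, runs 12→26
E: waits 26, runs 26→28
A: waits 28, runs 28→35
B: waits 35, runs 35→40
Sum = 0+12+26+28+35 = 101.
SPT (increasing processing time): E B A C D.
E: waits 0, runs 0→2
B: waits 2, runs 2→7
A: waits 7, runs 7→14
C: waits 14, runs 14→26
D: waits 26, runs 26→40
Sum = 0+2+7+14+26 = 49.
LPT (decreasing processing time): D C A B E.
D: waits 0, runs 0→14
C: waits 14, runs 14→26
A: waits 26, runs 26→33
B: waits 33, runs 33→38
E: waits 38, runs 38→40
Sum = 0+14+26+33+38 = 111.
FIFO (arrival order): A B C D E.
A: waits 0, runs 0→7
B: waits 7, runs 7→12
C: waits 12, runs 12→24
D: waits 24, runs 24→38
E: waits 38, runs 38→40
Sum = 0+7+12+24+38 = 81.
EDD 101, SPT 49, LPT 111, FIFO 81 → minimum 49.

49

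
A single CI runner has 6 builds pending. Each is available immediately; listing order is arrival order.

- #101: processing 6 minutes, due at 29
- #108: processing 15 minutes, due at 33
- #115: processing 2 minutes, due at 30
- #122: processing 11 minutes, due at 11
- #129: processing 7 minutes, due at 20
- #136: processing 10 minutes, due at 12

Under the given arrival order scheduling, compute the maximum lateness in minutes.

39

FIFO (arrival order): #101 #108 #115 #122 #129 #136.
#101: 0→6, due 29, lateness -23
#108: 6→21, due 33, lateness -12
#115: 21→23, due 30, lateness -7
#122: 23→34, due 11, lateness 23
#129: 34→41, due 20, lateness 21
#136: 41→51, due 12, lateness 39
Maximum = 39.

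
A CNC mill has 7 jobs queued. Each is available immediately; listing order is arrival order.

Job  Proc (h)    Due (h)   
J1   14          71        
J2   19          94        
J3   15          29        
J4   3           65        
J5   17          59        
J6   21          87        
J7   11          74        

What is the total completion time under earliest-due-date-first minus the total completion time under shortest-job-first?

45

EDD (increasing due date): J3 J5 J4 J1 J7 J6 J2.
J3: 0→15
J5: 15→32
J4: 32→35
J1: 35→49
J7: 49→60
J6: 60→81
J2: 81→100
Sum = 15+32+35+49+60+81+100 = 372.
SPT (increasing processing time): J4 J7 J1 J3 J5 J2 J6.
J4: 0→3
J7: 3→14
J1: 14→28
J3: 28→43
J5: 43→60
J2: 60→79
J6: 79→100
Sum = 3+14+28+43+60+79+100 = 327.
Difference = 372 − 327 = 45.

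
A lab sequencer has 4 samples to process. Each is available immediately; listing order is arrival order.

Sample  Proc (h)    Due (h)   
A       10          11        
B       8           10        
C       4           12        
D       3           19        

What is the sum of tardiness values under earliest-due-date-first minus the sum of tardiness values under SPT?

4

EDD (increasing due date): B A C D.
B: 0→8, due 10, tardiness 0
A: 8→18, due 11, tardiness 7
C: 18→22, due 12, tardiness 10
D: 22→25, due 19, tardiness 6
Sum = 0+7+10+6 = 23.
SPT (increasing processing time): D C B A.
D: 0→3, due 19, tardiness 0
C: 3→7, due 12, tardiness 0
B: 7→15, due 10, tardiness 5
A: 15→25, due 11, tardiness 14
Sum = 0+0+5+14 = 19.
Difference = 23 − 19 = 4.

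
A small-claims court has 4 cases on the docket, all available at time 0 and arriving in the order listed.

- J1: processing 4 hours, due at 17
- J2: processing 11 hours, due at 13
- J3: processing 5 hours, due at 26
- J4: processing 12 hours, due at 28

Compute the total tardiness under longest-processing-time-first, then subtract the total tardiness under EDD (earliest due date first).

LPT (decreasing processing time): J4 J2 J3 J1.
J4: 0→12, due 28, tardiness 0
J2: 12→23, due 13, tardiness 10
J3: 23→28, due 26, tardiness 2
J1: 28→32, due 17, tardiness 15
Sum = 0+10+2+15 = 27.
EDD (increasing due date): J2 J1 J3 J4.
J2: 0→11, due 13, tardiness 0
J1: 11→15, due 17, tardiness 0
J3: 15→20, due 26, tardiness 0
J4: 20→32, due 28, tardiness 4
Sum = 0+0+0+4 = 4.
Difference = 27 − 4 = 23.

23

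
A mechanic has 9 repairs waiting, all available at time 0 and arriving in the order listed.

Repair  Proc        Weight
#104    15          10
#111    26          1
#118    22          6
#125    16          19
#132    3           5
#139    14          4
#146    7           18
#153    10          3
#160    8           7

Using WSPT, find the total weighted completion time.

WSPT (decreasing weight/processing-time ratio): #146 #132 #125 #160 #104 #153 #139 #118 #111.
#146: finishes 7, weight 18, w·C = 126
#132: finishes 10, weight 5, w·C = 50
#125: finishes 26, weight 19, w·C = 494
#160: finishes 34, weight 7, w·C = 238
#104: finishes 49, weight 10, w·C = 490
#153: finishes 59, weight 3, w·C = 177
#139: finishes 73, weight 4, w·C = 292
#118: finishes 95, weight 6, w·C = 570
#111: finishes 121, weight 1, w·C = 121
Sum = 126+50+494+238+490+177+292+570+121 = 2558.

2558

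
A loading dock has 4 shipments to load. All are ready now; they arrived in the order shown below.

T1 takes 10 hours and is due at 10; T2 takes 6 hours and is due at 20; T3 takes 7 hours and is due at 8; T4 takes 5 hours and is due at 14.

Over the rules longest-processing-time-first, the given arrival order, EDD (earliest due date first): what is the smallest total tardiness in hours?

LPT (decreasing processing time): T1 T3 T2 T4.
T1: 0→10, due 10, tardiness 0
T3: 10→17, due 8, tardiness 9
T2: 17→23, due 20, tardiness 3
T4: 23→28, due 14, tardiness 14
Sum = 0+9+3+14 = 26.
FIFO (arrival order): T1 T2 T3 T4.
T1: 0→10, due 10, tardiness 0
T2: 10→16, due 20, tardiness 0
T3: 16→23, due 8, tardiness 15
T4: 23→28, due 14, tardiness 14
Sum = 0+0+15+14 = 29.
EDD (increasing due date): T3 T1 T4 T2.
T3: 0→7, due 8, tardiness 0
T1: 7→17, due 10, tardiness 7
T4: 17→22, due 14, tardiness 8
T2: 22→28, due 20, tardiness 8
Sum = 0+7+8+8 = 23.
LPT 26, FIFO 29, EDD 23 → minimum 23.

23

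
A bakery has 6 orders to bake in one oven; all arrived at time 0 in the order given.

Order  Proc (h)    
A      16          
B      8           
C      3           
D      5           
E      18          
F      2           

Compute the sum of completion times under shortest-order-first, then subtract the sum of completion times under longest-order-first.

SPT (increasing processing time): F C D B A E.
F: 0→2
C: 2→5
D: 5→10
B: 10→18
A: 18→34
E: 34→52
Sum = 2+5+10+18+34+52 = 121.
LPT (decreasing processing time): E A B D C F.
E: 0→18
A: 18→34
B: 34→42
D: 42→47
C: 47→50
F: 50→52
Sum = 18+34+42+47+50+52 = 243.
Difference = 121 − 243 = -122.

-122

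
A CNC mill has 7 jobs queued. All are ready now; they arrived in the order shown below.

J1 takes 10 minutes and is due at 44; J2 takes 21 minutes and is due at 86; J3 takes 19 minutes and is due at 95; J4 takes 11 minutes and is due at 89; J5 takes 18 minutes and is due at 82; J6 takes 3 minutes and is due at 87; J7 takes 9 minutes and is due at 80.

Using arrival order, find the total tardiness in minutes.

11

FIFO (arrival order): J1 J2 J3 J4 J5 J6 J7.
J1: 0→10, due 44, tardiness 0
J2: 10→31, due 86, tardiness 0
J3: 31→50, due 95, tardiness 0
J4: 50→61, due 89, tardiness 0
J5: 61→79, due 82, tardiness 0
J6: 79→82, due 87, tardiness 0
J7: 82→91, due 80, tardiness 11
Sum = 0+0+0+0+0+0+11 = 11.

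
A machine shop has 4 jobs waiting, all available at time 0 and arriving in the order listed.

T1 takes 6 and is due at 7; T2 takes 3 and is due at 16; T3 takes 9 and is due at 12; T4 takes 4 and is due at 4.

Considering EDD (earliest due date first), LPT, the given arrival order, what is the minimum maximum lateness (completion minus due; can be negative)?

EDD (increasing due date): T4 T1 T3 T2.
T4: 0→4, due 4, lateness 0
T1: 4→10, due 7, lateness 3
T3: 10→19, due 12, lateness 7
T2: 19→22, due 16, lateness 6
Maximum = 7.
LPT (decreasing processing time): T3 T1 T4 T2.
T3: 0→9, due 12, lateness -3
T1: 9→15, due 7, lateness 8
T4: 15→19, due 4, lateness 15
T2: 19→22, due 16, lateness 6
Maximum = 15.
FIFO (arrival order): T1 T2 T3 T4.
T1: 0→6, due 7, lateness -1
T2: 6→9, due 16, lateness -7
T3: 9→18, due 12, lateness 6
T4: 18→22, due 4, lateness 18
Maximum = 18.
EDD 7, LPT 15, FIFO 18 → minimum 7.

7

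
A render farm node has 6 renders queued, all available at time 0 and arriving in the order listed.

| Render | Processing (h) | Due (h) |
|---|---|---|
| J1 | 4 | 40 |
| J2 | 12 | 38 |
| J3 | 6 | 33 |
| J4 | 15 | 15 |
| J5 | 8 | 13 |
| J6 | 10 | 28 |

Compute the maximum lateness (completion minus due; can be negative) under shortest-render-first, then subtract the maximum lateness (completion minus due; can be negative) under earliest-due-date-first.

25

SPT (increasing processing time): J1 J3 J5 J6 J2 J4.
J1: 0→4, due 40, lateness -36
J3: 4→10, due 33, lateness -23
J5: 10→18, due 13, lateness 5
J6: 18→28, due 28, lateness 0
J2: 28→40, due 38, lateness 2
J4: 40→55, due 15, lateness 40
Maximum = 40.
EDD (increasing due date): J5 J4 J6 J3 J2 J1.
J5: 0→8, due 13, lateness -5
J4: 8→23, due 15, lateness 8
J6: 23→33, due 28, lateness 5
J3: 33→39, due 33, lateness 6
J2: 39→51, due 38, lateness 13
J1: 51→55, due 40, lateness 15
Maximum = 15.
Difference = 40 − 15 = 25.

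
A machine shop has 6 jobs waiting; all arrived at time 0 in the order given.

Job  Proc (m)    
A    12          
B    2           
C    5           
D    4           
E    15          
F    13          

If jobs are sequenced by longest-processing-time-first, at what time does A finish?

LPT (decreasing processing time): E F A C D B.
E: 0→15
F: 15→28
A: 28→40

40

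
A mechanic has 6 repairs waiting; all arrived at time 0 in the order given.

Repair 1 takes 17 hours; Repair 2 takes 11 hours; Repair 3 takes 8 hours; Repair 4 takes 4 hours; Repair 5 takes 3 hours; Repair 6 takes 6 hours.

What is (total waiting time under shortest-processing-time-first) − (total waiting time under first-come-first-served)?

-88

SPT (increasing processing time): Repair 5 Repair 4 Repair 6 Repair 3 Repair 2 Repair 1.
Repair 5: waits 0, runs 0→3
Repair 4: waits 3, runs 3→7
Repair 6: waits 7, runs 7→13
Repair 3: waits 13, runs 13→21
Repair 2: waits 21, runs 21→32
Repair 1: waits 32, runs 32→49
Sum = 0+3+7+13+21+32 = 76.
FIFO (arrival order): Repair 1 Repair 2 Repair 3 Repair 4 Repair 5 Repair 6.
Repair 1: waits 0, runs 0→17
Repair 2: waits 17, runs 17→28
Repair 3: waits 28, runs 28→36
Repair 4: waits 36, runs 36→40
Repair 5: waits 40, runs 40→43
Repair 6: waits 43, runs 43→49
Sum = 0+17+28+36+40+43 = 164.
Difference = 76 − 164 = -88.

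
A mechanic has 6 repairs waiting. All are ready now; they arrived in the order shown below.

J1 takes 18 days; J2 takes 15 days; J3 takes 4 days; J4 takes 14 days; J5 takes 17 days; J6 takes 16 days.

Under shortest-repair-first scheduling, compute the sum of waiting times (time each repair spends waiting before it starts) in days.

170

SPT (increasing processing time): J3 J4 J2 J6 J5 J1.
J3: waits 0, runs 0→4
J4: waits 4, runs 4→18
J2: waits 18, runs 18→33
J6: waits 33, runs 33→49
J5: waits 49, runs 49→66
J1: waits 66, runs 66→84
Sum = 0+4+18+33+49+66 = 170.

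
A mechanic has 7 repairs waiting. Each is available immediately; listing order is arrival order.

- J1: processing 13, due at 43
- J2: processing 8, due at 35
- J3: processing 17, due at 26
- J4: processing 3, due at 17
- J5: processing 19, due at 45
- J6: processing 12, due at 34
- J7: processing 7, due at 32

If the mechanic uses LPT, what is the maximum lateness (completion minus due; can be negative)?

LPT (decreasing processing time): J5 J3 J1 J6 J2 J7 J4.
J5: 0→19, due 45, lateness -26
J3: 19→36, due 26, lateness 10
J1: 36→49, due 43, lateness 6
J6: 49→61, due 34, lateness 27
J2: 61→69, due 35, lateness 34
J7: 69→76, due 32, lateness 44
J4: 76→79, due 17, lateness 62
Maximum = 62.

62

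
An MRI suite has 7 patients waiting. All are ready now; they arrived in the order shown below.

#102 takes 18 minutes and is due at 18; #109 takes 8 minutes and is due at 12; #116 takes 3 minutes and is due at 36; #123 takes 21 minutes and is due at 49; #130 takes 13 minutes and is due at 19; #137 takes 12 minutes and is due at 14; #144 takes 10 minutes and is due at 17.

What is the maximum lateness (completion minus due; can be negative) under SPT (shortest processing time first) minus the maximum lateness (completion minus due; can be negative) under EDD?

SPT (increasing processing time): #116 #109 #144 #137 #130 #102 #123.
#116: 0→3, due 36, lateness -33
#109: 3→11, due 12, lateness -1
#144: 11→21, due 17, lateness 4
#137: 21→33, due 14, lateness 19
#130: 33→46, due 19, lateness 27
#102: 46→64, due 18, lateness 46
#123: 64→85, due 49, lateness 36
Maximum = 46.
EDD (increasing due date): #109 #137 #144 #102 #130 #116 #123.
#109: 0→8, due 12, lateness -4
#137: 8→20, due 14, lateness 6
#144: 20→30, due 17, lateness 13
#102: 30→48, due 18, lateness 30
#130: 48→61, due 19, lateness 42
#116: 61→64, due 36, lateness 28
#123: 64→85, due 49, lateness 36
Maximum = 42.
Difference = 46 − 42 = 4.

4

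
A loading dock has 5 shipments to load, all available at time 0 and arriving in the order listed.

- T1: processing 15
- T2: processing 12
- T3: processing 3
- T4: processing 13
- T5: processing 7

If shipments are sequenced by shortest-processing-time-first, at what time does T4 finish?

35

SPT (increasing processing time): T3 T5 T2 T4 T1.
T3: 0→3
T5: 3→10
T2: 10→22
T4: 22→35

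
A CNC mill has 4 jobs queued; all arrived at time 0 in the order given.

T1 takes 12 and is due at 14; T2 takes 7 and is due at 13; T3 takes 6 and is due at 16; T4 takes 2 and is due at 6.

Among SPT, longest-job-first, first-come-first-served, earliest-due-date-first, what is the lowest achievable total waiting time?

25

SPT (increasing processing time): T4 T3 T2 T1.
T4: waits 0, runs 0→2
T3: waits 2, runs 2→8
T2: waits 8, runs 8→15
T1: waits 15, runs 15→27
Sum = 0+2+8+15 = 25.
LPT (decreasing processing time): T1 T2 T3 T4.
T1: waits 0, runs 0→12
T2: waits 12, runs 12→19
T3: waits 19, runs 19→25
T4: waits 25, runs 25→27
Sum = 0+12+19+25 = 56.
FIFO (arrival order): T1 T2 T3 T4.
T1: waits 0, runs 0→12
T2: waits 12, runs 12→19
T3: waits 19, runs 19→25
T4: waits 25, runs 25→27
Sum = 0+12+19+25 = 56.
EDD (increasing due date): T4 T2 T1 T3.
T4: waits 0, runs 0→2
T2: waits 2, runs 2→9
T1: waits 9, runs 9→21
T3: waits 21, runs 21→27
Sum = 0+2+9+21 = 32.
SPT 25, LPT 56, FIFO 56, EDD 32 → minimum 25.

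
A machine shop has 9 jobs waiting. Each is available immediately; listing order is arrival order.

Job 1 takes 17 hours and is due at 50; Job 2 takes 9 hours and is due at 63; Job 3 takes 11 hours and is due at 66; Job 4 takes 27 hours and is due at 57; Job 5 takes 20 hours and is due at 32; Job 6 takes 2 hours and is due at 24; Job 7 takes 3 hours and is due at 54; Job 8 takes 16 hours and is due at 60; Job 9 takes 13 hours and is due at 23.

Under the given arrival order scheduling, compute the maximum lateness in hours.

FIFO (arrival order): Job 1 Job 2 Job 3 Job 4 Job 5 Job 6 Job 7 Job 8 Job 9.
Job 1: 0→17, due 50, lateness -33
Job 2: 17→26, due 63, lateness -37
Job 3: 26→37, due 66, lateness -29
Job 4: 37→64, due 57, lateness 7
Job 5: 64→84, due 32, lateness 52
Job 6: 84→86, due 24, lateness 62
Job 7: 86→89, due 54, lateness 35
Job 8: 89→105, due 60, lateness 45
Job 9: 105→118, due 23, lateness 95
Maximum = 95.

95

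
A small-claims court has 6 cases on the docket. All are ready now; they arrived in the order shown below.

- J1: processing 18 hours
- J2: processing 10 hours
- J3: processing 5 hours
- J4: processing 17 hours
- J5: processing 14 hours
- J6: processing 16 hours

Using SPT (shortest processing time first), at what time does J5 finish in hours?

29

SPT (increasing processing time): J3 J2 J5 J6 J4 J1.
J3: 0→5
J2: 5→15
J5: 15→29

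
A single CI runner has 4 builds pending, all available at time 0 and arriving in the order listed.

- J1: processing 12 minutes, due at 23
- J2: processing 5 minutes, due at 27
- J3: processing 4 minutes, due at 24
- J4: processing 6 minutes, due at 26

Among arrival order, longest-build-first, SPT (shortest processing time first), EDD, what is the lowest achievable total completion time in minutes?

55

FIFO (arrival order): J1 J2 J3 J4.
J1: 0→12
J2: 12→17
J3: 17→21
J4: 21→27
Sum = 12+17+21+27 = 77.
LPT (decreasing processing time): J1 J4 J2 J3.
J1: 0→12
J4: 12→18
J2: 18→23
J3: 23→27
Sum = 12+18+23+27 = 80.
SPT (increasing processing time): J3 J2 J4 J1.
J3: 0→4
J2: 4→9
J4: 9→15
J1: 15→27
Sum = 4+9+15+27 = 55.
EDD (increasing due date): J1 J3 J4 J2.
J1: 0→12
J3: 12→16
J4: 16→22
J2: 22→27
Sum = 12+16+22+27 = 77.
FIFO 77, LPT 80, SPT 55, EDD 77 → minimum 55.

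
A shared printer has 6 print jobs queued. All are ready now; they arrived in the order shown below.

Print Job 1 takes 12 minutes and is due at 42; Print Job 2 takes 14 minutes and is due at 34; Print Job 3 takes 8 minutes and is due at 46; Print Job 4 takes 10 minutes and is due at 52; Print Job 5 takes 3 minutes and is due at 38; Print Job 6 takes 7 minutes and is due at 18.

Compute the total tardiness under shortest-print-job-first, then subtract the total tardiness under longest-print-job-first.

SPT (increasing processing time): Print Job 5 Print Job 6 Print Job 3 Print Job 4 Print Job 1 Print Job 2.
Print Job 5: 0→3, due 38, tardiness 0
Print Job 6: 3→10, due 18, tardiness 0
Print Job 3: 10→18, due 46, tardiness 0
Print Job 4: 18→28, due 52, tardiness 0
Print Job 1: 28→40, due 42, tardiness 0
Print Job 2: 40→54, due 34, tardiness 20
Sum = 0+0+0+0+0+20 = 20.
LPT (decreasing processing time): Print Job 2 Print Job 1 Print Job 4 Print Job 3 Print Job 6 Print Job 5.
Print Job 2: 0→14, due 34, tardiness 0
Print Job 1: 14→26, due 42, tardiness 0
Print Job 4: 26→36, due 52, tardiness 0
Print Job 3: 36→44, due 46, tardiness 0
Print Job 6: 44→51, due 18, tardiness 33
Print Job 5: 51→54, due 38, tardiness 16
Sum = 0+0+0+0+33+16 = 49.
Difference = 20 − 49 = -29.

-29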